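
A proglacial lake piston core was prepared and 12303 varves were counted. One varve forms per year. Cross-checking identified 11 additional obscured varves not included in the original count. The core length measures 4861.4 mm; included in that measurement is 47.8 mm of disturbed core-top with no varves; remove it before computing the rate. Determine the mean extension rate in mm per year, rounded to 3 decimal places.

Correcting the raw count gives 12303 + 11 = 12314 true varves.
The growth record spans 4861.4 − 47.8 = 4813.6 mm.
4813.6 mm over 12314 years gives 4813.6 / 12314 ≈ 0.391 mm per year.

0.391 mm per year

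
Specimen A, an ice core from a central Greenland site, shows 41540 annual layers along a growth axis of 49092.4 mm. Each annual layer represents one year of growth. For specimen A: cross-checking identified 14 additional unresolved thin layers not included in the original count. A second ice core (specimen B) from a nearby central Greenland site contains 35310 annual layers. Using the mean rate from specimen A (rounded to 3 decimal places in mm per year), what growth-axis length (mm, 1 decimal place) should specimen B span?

Specimen A: true annual layer count = 41540 + 14 = 41554.
A: Extension rate ≈ 49092.4 / 41554 = 1.181 mm/year.
Length of B = 1.181 × 35310 = 41701.1 mm.

41701.1 mm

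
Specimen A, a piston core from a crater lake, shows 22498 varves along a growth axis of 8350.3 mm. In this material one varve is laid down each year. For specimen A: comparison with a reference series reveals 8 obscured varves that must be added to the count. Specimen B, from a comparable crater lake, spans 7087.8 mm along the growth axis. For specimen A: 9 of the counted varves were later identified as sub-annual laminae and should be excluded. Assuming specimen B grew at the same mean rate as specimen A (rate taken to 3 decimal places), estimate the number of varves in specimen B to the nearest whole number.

19105 varves

Specimen A: correcting the raw count gives 22498 − 9 + 8 = 22497 true varves.
A: Mean rate = 8350.3 mm / 22497 years ≈ 0.371 mm per year.
B spans 7087.8 / 0.371 = 19104.58 years ≈ 19105 varves.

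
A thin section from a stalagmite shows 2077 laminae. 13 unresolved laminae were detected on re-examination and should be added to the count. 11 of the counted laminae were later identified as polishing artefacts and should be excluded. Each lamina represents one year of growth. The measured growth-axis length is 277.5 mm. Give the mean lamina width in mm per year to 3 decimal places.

0.133 mm per year

True lamina count = 2077 − 11 + 13 = 2079.
Mean rate = 277.5 mm / 2079 years ≈ 0.133 mm per year.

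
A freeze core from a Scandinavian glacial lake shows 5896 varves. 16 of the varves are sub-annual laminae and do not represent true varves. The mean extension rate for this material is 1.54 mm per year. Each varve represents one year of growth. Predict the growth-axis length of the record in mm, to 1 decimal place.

After corrections the count is 5896 − 16 = 5880 varves.
Predicted length = 1.54 mm/year × 5880 years = 9055.2 mm.

9055.2 mm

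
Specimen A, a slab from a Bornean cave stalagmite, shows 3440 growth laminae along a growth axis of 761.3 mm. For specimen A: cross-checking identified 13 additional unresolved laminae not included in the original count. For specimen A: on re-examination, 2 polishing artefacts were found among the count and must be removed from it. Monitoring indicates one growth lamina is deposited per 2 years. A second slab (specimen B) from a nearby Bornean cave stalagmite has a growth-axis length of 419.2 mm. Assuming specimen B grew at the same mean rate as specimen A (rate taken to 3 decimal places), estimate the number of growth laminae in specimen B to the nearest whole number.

Specimen A: correcting the raw count gives 3440 − 2 + 13 = 3451 true growth laminae.
Specimen A: multiplying by 2 years per growth lamina: 3451 × 2 = 6902 years.
A: Mean rate = 761.3 mm / 6902 years ≈ 0.110 mm/yr.
For B, 419.2 / 0.110 = 3810.91 years; at 2 years per growth lamina that is 3810.91 / 2 ≈ 1905 growth laminae.

1905 growth laminae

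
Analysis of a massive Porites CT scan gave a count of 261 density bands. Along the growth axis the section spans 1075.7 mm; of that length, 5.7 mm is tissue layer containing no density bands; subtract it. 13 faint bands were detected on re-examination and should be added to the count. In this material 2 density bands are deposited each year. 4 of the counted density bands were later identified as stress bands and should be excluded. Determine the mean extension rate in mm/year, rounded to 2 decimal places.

After corrections the count is 261 − 4 + 13 = 270 density bands.
Dividing by 2 density bands per year: 270 / 2 = 135 years.
Net length = 1075.7 − 5.7 = 1070.0 mm.
1070.0 mm over 135 years gives 1070.0 / 135 ≈ 7.93 mm/year.

7.93 mm/year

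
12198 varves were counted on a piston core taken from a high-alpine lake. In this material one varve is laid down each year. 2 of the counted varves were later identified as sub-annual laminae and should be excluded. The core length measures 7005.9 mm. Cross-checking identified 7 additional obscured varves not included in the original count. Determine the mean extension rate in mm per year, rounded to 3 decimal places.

0.574 mm per year

Adjusted count: 12198 − 2 + 7 = 12203 varves.
Extension rate ≈ 7005.9 / 12203 = 0.574 mm per year.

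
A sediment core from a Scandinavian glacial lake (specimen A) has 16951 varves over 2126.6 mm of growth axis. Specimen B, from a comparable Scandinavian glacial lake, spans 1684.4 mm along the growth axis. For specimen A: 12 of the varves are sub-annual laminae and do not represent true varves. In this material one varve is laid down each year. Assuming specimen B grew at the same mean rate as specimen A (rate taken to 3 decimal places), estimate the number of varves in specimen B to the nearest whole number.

Specimen A: adjusted count: 16951 − 12 = 16939 varves.
A: 2126.6 mm over 16939 years gives 2126.6 / 16939 ≈ 0.126 mm/yr.
For B, 1684.4 / 0.126 = 13368.25 years ≈ 13368 varves.

13368 varves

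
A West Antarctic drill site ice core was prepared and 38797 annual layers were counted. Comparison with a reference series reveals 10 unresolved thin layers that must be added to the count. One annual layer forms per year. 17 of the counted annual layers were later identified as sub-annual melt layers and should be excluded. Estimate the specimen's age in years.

38790 years

True annual layer count = 38797 − 17 + 10 = 38790.
At one annual layer per year, that is 38790 years.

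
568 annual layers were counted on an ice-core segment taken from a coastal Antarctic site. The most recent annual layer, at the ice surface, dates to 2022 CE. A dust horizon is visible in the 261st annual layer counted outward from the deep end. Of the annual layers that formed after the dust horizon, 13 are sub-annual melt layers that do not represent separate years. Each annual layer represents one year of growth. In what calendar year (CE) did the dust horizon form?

The dust horizon sits at annual layer 261 from the deep end, so 568 − 261 = 307 annual layers formed after it.
307 − 13 false = 294 true annual layers after the dust horizon.
Counting back 294 years from 2022 CE places the dust horizon in 2022 − 294 = 1728 CE.

1728 CE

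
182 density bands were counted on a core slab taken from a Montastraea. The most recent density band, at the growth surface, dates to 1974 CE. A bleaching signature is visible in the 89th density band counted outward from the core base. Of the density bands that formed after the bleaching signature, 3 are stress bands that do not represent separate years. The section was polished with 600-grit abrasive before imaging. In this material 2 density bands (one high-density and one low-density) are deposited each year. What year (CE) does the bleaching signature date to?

Between density band 89 and the growth surface there are 182 − 89 = 93 density bands.
Excluding 3 false density bands: 93 − 3 = 90.
With 2 density bands per year, 90 / 2 = 45 years.
1974 − 45 = 1929 CE.

1929 CE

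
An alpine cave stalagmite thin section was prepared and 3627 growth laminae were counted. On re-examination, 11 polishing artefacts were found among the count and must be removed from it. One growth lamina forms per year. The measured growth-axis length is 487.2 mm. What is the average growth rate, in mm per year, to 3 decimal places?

Correcting the raw count gives 3627 − 11 = 3616 true growth laminae.
487.2 mm over 3616 years gives 487.2 / 3616 ≈ 0.135 mm per year.

0.135 mm per year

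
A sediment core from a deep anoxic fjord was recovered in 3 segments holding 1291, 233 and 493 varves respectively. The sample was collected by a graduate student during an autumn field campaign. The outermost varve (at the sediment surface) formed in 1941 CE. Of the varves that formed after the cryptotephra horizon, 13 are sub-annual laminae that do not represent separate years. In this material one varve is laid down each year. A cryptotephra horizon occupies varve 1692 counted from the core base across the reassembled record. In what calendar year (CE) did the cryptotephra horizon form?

1629 CE

Total varves = 1291 + 233 + 493 = 2017.
Between varve 1692 and the sediment surface there are 2017 − 1692 = 325 varves.
Removing the 13 false varves leaves 325 − 13 = 312 true varves beyond the cryptotephra horizon.
Counting back 312 years from 1941 CE places the cryptotephra horizon in 1941 − 312 = 1629 CE.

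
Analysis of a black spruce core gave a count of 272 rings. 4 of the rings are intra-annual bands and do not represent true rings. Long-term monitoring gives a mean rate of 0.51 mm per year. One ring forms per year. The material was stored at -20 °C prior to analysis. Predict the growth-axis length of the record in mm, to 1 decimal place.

136.7 mm

After corrections the count is 272 − 4 = 268 rings.
268 years at 0.51 mm/year gives 0.51 × 268 = 136.7 mm.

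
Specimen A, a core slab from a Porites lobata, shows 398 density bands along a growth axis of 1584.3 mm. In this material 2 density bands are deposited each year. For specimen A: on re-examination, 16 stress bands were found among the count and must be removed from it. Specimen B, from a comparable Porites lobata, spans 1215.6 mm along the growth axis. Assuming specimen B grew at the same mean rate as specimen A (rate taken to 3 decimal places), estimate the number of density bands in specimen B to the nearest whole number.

Specimen A: true density band count = 398 − 16 = 382.
Specimen A: 382 density bands at 2 per year is 382 / 2 = 191 years.
A: Mean rate = 1584.3 mm / 191 years ≈ 8.295 mm/year.
B spans 1215.6 / 8.295 = 146.55 years; at 2 density bands per year that is 146.55 × 2 ≈ 293 density bands.

293 density bands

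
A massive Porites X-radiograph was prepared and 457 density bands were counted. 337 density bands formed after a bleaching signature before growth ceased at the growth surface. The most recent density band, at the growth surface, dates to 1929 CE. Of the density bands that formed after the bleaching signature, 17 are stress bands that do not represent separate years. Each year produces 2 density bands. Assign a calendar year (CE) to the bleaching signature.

There are 337 density bands younger than the bleaching signature.
Excluding 17 false density bands: 337 − 17 = 320.
Dividing by 2 density bands per year: 320 / 2 = 160 years.
Counting back 160 years from 1929 CE places the bleaching signature in 1929 − 160 = 1769 CE.

1769 CE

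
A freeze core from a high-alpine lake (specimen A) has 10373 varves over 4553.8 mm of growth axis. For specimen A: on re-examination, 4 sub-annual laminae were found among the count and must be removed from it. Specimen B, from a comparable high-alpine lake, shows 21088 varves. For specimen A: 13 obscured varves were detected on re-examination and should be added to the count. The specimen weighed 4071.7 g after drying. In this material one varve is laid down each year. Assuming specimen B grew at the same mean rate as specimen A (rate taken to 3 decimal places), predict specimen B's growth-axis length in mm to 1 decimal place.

Specimen A: after corrections the count is 10373 − 4 + 13 = 10382 varves.
A: Extension rate ≈ 4553.8 / 10382 = 0.439 mm/yr.
Length of B = 0.439 × 21088 = 9257.6 mm.

9257.6 mm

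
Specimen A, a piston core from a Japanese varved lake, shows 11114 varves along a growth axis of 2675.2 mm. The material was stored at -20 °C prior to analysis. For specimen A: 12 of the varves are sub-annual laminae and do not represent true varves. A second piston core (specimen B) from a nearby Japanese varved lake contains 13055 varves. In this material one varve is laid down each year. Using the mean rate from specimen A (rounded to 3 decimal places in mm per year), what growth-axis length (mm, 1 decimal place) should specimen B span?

3146.3 mm

Specimen A: true varve count = 11114 − 12 = 11102.
A: Mean rate = 2675.2 mm / 11102 years ≈ 0.241 mm/yr.
Length of B = 0.241 × 13055 = 3146.3 mm.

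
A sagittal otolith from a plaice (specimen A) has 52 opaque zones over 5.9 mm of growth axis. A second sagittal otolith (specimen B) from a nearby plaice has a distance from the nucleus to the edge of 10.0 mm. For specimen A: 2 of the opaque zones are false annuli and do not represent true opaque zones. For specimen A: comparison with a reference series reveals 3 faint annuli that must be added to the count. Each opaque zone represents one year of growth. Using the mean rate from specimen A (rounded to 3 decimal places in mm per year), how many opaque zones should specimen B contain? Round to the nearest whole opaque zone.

90 opaque zones

Specimen A: correcting the raw count gives 52 − 2 + 3 = 53 true opaque zones.
A: Mean rate = 5.9 mm / 53 years ≈ 0.111 mm per year.
B spans 10.0 / 0.111 = 90.09 years ≈ 90 opaque zones.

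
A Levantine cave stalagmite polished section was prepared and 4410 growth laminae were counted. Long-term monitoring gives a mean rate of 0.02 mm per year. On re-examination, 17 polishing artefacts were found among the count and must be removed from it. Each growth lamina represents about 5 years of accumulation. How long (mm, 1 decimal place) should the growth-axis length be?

439.3 mm

True growth lamina count = 4410 − 17 = 4393.
Multiplying by 5 years per growth lamina: 4393 × 5 = 21965 years.
21965 years at 0.02 mm/year gives 0.02 × 21965 = 439.3 mm.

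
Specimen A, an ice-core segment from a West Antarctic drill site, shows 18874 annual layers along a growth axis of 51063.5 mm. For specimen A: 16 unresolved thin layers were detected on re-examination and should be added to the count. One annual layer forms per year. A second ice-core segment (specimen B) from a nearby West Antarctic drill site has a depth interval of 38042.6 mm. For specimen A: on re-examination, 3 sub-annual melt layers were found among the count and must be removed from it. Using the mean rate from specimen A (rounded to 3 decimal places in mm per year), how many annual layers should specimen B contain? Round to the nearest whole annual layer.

Specimen A: correcting the raw count gives 18874 − 3 + 16 = 18887 true annual layers.
A: Extension rate ≈ 51063.5 / 18887 = 2.704 mm/year.
Specimen B: 38042.6 mm / 2.704 mm per year = 14069.01 years ≈ 14069 annual layers.

14069 annual layers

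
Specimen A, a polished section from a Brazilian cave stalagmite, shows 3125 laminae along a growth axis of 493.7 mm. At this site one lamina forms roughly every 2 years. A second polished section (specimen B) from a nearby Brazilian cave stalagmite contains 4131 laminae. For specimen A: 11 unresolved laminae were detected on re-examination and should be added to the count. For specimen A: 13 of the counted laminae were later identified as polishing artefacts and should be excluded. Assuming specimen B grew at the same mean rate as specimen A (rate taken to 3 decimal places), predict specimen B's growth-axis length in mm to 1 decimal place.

652.7 mm

Specimen A: true lamina count = 3125 − 13 + 11 = 3123.
Specimen A: at 2 years per lamina, 3123 × 2 = 6246 years.
A: Mean rate = 493.7 mm / 6246 years ≈ 0.079 mm per year.
Specimen B: 4131 laminae at 2 years each span 4131 × 2 = 8262 years. For B, 0.079 mm/year × 8262 years = 652.7 mm.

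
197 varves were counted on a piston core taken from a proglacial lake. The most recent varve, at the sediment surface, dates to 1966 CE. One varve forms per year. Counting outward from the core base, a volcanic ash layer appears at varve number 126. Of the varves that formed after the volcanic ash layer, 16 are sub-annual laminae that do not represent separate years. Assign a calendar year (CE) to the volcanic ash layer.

Between varve 126 and the sediment surface there are 197 − 126 = 71 varves.
Excluding 16 false varves: 71 − 16 = 55.
Counting back 55 years from 1966 CE places the volcanic ash layer in 1966 − 55 = 1911 CE.

1911 CE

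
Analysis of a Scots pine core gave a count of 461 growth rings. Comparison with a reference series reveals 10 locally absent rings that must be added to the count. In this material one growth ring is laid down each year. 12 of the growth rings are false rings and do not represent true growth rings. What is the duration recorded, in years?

459 yr

True growth ring count = 461 − 12 + 10 = 459.
At one growth ring per year, that is 459 years.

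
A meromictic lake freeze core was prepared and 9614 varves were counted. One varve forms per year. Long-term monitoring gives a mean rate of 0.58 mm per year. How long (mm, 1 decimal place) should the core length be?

The record spans 9614 years at 0.58 mm per year.
9614 years at 0.58 mm/year gives 0.58 × 9614 = 5576.1 mm.

5576.1 mm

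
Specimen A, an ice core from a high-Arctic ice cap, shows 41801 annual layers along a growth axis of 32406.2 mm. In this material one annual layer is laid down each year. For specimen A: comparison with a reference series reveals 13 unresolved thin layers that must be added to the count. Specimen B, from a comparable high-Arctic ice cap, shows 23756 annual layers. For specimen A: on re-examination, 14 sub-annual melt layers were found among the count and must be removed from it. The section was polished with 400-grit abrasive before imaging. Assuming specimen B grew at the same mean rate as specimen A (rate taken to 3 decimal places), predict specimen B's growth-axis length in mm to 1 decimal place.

18410.9 mm

Specimen A: after corrections the count is 41801 − 14 + 13 = 41800 annual layers.
A: Mean rate = 32406.2 mm / 41800 years ≈ 0.775 mm/yr.
For B, 0.775 mm/year × 23756 years = 18410.9 mm.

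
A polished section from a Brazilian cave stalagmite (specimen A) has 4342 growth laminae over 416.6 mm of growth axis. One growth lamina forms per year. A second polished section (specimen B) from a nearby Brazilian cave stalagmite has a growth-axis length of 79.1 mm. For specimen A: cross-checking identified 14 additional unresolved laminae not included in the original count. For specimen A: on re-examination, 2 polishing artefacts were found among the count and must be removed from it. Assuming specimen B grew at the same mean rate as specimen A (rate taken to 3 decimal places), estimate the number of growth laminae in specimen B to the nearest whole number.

Specimen A: adjusted count: 4342 − 2 + 14 = 4354 growth laminae.
A: Mean rate = 416.6 mm / 4354 years ≈ 0.096 mm/yr.
For B, 79.1 / 0.096 = 823.96 years ≈ 824 growth laminae.

824 growth laminae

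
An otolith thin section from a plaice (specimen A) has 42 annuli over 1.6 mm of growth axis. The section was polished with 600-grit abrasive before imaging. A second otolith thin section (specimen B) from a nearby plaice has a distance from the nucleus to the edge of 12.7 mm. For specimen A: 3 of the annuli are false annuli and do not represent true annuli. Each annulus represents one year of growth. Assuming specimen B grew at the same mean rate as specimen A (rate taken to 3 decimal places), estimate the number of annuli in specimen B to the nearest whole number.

Specimen A: correcting the raw count gives 42 − 3 = 39 true annuli.
A: Extension rate ≈ 1.6 / 39 = 0.041 mm/yr.
Specimen B: 12.7 mm / 0.041 mm per year = 309.76 years ≈ 310 annuli.

310 annuli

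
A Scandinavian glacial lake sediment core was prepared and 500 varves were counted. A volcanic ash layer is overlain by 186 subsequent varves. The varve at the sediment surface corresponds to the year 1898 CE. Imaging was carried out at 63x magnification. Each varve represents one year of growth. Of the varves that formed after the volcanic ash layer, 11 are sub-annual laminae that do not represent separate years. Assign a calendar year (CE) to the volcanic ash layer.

1723 CE

186 varves formed after the volcanic ash layer.
Removing the 11 false varves leaves 186 − 11 = 175 true varves beyond the volcanic ash layer.
Counting back 175 years from 1898 CE places the volcanic ash layer in 1898 − 175 = 1723 CE.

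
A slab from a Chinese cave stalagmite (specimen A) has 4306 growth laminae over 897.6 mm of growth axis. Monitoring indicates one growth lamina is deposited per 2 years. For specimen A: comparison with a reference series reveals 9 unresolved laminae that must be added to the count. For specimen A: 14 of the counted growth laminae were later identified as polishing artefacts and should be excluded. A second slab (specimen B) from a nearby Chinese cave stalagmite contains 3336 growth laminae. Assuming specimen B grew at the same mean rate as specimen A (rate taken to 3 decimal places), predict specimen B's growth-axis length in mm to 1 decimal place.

693.9 mm

Specimen A: adjusted count: 4306 − 14 + 9 = 4301 growth laminae.
Specimen A: at 2 years per growth lamina, 4301 × 2 = 8602 years.
A: Extension rate ≈ 897.6 / 8602 = 0.104 mm/yr.
Specimen B: 3336 growth laminae at 2 years each span 3336 × 2 = 6672 years. B's length ≈ 0.104 × 6672 = 693.9 mm.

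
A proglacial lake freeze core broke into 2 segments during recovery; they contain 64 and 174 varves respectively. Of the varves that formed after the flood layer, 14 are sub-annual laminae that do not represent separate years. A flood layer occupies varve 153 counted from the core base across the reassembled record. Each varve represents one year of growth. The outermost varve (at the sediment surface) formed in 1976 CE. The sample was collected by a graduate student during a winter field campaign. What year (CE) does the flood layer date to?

Total varves = 64 + 174 = 238.
The flood layer sits at varve 153 from the core base, so 238 − 153 = 85 varves formed after it.
Excluding 14 false varves: 85 − 14 = 71.
Counting back 71 years from 1976 CE places the flood layer in 1976 − 71 = 1905 CE.

1905 CE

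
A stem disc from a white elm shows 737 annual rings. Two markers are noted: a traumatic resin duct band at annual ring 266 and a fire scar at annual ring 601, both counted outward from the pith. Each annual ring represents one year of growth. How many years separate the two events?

The two markers are separated by 601 − 266 = 335 annual rings.
One annual ring per year makes the interval 335 years.

335 yr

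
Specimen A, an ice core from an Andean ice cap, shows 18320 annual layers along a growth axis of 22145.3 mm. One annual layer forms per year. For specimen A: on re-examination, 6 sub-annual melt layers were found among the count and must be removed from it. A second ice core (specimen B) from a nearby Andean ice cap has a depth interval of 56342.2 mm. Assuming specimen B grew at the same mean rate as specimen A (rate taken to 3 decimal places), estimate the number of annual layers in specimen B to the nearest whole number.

46602 annual layers

Specimen A: after corrections the count is 18320 − 6 = 18314 annual layers.
A: Mean rate = 22145.3 mm / 18314 years ≈ 1.209 mm/year.
For B, 56342.2 / 1.209 = 46602.32 years ≈ 46602 annual layers.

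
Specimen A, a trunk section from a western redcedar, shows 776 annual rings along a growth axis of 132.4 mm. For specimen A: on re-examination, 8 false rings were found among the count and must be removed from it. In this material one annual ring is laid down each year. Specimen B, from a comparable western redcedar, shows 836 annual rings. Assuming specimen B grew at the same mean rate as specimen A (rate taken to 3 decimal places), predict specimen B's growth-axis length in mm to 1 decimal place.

143.8 mm

Specimen A: after corrections the count is 776 − 8 = 768 annual rings.
A: Mean rate = 132.4 mm / 768 years ≈ 0.172 mm/year.
Length of B = 0.172 × 836 = 143.8 mm.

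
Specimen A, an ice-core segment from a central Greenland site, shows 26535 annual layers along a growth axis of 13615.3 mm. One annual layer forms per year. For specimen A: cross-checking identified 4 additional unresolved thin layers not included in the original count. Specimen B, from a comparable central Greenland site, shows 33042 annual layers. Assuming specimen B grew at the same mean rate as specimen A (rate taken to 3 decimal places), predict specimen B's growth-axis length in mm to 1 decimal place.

Specimen A: true annual layer count = 26535 + 4 = 26539.
A: Extension rate ≈ 13615.3 / 26539 = 0.513 mm/yr.
B's length ≈ 0.513 × 33042 = 16950.5 mm.

16950.5 mm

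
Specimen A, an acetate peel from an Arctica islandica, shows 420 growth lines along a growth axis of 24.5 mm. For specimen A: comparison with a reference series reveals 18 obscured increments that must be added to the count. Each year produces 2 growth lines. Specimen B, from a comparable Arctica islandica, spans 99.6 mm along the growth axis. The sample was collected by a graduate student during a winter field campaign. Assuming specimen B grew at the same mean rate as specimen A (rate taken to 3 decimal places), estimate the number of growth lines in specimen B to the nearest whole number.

1779 growth lines

Specimen A: after corrections the count is 420 + 18 = 438 growth lines.
Specimen A: 438 growth lines at 2 per year is 438 / 2 = 219 years.
A: Extension rate ≈ 24.5 / 219 = 0.112 mm/year.
Specimen B: 99.6 mm / 0.112 mm per year = 889.29 years; at 2 growth lines per year that is 889.29 × 2 ≈ 1779 growth lines.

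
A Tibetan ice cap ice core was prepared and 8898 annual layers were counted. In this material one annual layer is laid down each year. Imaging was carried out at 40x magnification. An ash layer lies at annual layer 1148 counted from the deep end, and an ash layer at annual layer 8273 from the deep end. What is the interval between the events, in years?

8273 − 1148 = 7125 annual layers lie between the two events.
That is 7125 years at one annual layer per year.

7125 years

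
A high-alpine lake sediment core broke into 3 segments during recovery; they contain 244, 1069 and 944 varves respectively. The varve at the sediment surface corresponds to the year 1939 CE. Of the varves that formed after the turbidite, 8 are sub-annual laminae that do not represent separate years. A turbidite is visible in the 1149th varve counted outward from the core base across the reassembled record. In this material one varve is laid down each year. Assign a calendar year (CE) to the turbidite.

Total varves = 244 + 1069 + 944 = 2257.
The turbidite sits at varve 1149 from the core base, so 2257 − 1149 = 1108 varves formed after it.
Excluding 8 false varves: 1108 − 8 = 1100.
The varve at the sediment surface is 1939 CE, so the turbidite dates to 1939 − 1100 = 839 CE.

839 CE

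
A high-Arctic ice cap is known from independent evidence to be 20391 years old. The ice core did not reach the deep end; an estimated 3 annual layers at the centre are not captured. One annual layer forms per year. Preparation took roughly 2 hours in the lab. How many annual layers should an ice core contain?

20388 annual layers

One annual layer per year gives 20391 annual layers over 20391 years.
Subtracting the 3 annual layers not captured gives 20391 − 3 = 20388 annual layers in the record.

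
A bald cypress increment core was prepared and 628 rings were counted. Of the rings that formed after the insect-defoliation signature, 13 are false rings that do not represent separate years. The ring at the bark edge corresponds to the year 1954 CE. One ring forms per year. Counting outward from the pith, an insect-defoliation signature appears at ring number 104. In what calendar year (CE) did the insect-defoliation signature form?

628 − 104 = 524 rings lie beyond the insect-defoliation signature toward the bark edge.
Removing the 13 false rings leaves 524 − 13 = 511 true rings beyond the insect-defoliation signature.
1954 − 511 = 1443 CE.

1443 CE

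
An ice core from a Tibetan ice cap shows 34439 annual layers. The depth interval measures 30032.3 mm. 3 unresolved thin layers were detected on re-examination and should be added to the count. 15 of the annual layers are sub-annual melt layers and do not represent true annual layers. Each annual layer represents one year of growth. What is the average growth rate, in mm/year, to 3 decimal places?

True annual layer count = 34439 − 15 + 3 = 34427.
30032.3 mm over 34427 years gives 30032.3 / 34427 ≈ 0.872 mm/year.

0.872 mm/year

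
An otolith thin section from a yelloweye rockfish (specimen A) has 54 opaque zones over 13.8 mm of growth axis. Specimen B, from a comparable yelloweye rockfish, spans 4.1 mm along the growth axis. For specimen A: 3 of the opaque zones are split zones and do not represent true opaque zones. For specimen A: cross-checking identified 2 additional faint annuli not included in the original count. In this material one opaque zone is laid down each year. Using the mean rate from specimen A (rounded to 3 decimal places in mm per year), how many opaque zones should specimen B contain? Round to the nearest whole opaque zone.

16 opaque zones

Specimen A: after corrections the count is 54 − 3 + 2 = 53 opaque zones.
A: Mean rate = 13.8 mm / 53 years ≈ 0.260 mm/year.
For B, 4.1 / 0.260 = 15.77 years ≈ 16 opaque zones.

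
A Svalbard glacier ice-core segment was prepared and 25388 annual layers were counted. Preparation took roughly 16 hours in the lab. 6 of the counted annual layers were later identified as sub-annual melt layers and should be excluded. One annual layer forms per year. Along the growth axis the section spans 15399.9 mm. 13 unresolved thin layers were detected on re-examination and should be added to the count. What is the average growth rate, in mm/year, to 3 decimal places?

0.606 mm/year

Correcting the raw count gives 25388 − 6 + 13 = 25395 true annual layers.
Mean rate = 15399.9 mm / 25395 years ≈ 0.606 mm/year.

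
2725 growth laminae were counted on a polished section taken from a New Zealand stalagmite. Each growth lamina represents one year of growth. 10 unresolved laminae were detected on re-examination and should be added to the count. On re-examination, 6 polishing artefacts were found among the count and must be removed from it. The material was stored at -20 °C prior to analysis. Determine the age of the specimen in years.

Correcting the raw count gives 2725 − 6 + 10 = 2729 true growth laminae.
At one growth lamina per year, that is 2729 years.

2729 years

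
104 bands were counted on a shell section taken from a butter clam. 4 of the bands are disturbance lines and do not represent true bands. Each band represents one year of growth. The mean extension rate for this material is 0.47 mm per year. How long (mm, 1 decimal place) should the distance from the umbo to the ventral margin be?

True band count = 104 − 4 = 100.
Length ≈ 0.47 × 100 = 47.0 mm.

47.0 mm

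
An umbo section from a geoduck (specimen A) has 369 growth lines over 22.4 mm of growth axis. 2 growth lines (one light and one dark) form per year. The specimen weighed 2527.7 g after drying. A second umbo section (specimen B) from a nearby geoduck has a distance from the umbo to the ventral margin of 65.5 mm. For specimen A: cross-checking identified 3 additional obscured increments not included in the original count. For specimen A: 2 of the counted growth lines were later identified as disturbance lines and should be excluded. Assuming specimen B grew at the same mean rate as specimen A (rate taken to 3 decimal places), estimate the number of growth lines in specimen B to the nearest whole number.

Specimen A: after corrections the count is 369 − 2 + 3 = 370 growth lines.
Specimen A: 370 growth lines at 2 per year is 370 / 2 = 185 years.
A: Extension rate ≈ 22.4 / 185 = 0.121 mm per year.
Specimen B: 65.5 mm / 0.121 mm per year = 541.32 years; at 2 growth lines per year that is 541.32 × 2 ≈ 1083 growth lines.

1083 growth lines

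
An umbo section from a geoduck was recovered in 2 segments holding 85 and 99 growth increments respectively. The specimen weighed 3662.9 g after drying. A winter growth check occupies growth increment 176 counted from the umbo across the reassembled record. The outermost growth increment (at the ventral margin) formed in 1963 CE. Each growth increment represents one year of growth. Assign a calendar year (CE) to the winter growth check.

1955 CE

Total growth increments = 85 + 99 = 184.
Between growth increment 176 and the ventral margin there are 184 − 176 = 8 growth increments.
Counting back 8 years from 1963 CE places the winter growth check in 1963 − 8 = 1955 CE.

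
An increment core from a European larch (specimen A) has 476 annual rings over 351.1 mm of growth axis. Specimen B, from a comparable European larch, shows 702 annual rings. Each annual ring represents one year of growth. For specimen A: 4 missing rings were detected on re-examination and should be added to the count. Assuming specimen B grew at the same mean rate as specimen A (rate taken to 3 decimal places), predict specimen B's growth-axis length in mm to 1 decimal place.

Specimen A: after corrections the count is 476 + 4 = 480 annual rings.
A: Mean rate = 351.1 mm / 480 years ≈ 0.731 mm/yr.
B's length ≈ 0.731 × 702 = 513.2 mm.

513.2 mm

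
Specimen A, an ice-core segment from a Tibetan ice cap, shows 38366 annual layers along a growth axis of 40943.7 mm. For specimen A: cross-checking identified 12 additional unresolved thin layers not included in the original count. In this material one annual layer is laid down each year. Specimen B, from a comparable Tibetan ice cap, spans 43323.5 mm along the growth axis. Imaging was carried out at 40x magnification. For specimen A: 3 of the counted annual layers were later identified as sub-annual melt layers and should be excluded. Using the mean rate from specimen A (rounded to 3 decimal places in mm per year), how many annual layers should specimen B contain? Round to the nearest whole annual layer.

40603 annual layers

Specimen A: after corrections the count is 38366 − 3 + 12 = 38375 annual layers.
A: Mean rate = 40943.7 mm / 38375 years ≈ 1.067 mm/year.
For B, 43323.5 / 1.067 = 40603.09 years ≈ 40603 annual layers.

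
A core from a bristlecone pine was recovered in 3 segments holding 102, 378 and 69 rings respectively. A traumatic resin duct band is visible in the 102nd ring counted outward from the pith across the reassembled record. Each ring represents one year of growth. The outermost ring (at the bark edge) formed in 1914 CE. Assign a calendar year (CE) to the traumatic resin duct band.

Total rings = 102 + 378 + 69 = 549.
The traumatic resin duct band sits at ring 102 from the pith, so 549 − 102 = 447 rings formed after it.
The ring at the bark edge is 1914 CE, so the traumatic resin duct band dates to 1914 − 447 = 1467 CE.

1467 CE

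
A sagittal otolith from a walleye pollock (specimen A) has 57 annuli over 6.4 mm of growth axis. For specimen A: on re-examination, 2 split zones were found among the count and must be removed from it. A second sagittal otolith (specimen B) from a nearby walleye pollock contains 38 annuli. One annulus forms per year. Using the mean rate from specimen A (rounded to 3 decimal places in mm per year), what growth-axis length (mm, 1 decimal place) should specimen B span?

Specimen A: correcting the raw count gives 57 − 2 = 55 true annuli.
A: Mean rate = 6.4 mm / 55 years ≈ 0.116 mm/yr.
Length of B = 0.116 × 38 = 4.4 mm.

4.4 mm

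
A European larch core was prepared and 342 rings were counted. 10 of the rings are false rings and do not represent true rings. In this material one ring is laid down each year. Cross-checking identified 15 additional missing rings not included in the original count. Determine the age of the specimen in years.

347 yr

After corrections the count is 342 − 10 + 15 = 347 rings.
At one ring per year, that is 347 years.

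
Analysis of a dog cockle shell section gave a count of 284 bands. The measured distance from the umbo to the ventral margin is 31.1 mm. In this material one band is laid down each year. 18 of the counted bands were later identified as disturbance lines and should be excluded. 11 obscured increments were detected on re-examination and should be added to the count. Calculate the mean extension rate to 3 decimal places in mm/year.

0.112 mm/year

True band count = 284 − 18 + 11 = 277.
Mean rate = 31.1 mm / 277 years ≈ 0.112 mm/year.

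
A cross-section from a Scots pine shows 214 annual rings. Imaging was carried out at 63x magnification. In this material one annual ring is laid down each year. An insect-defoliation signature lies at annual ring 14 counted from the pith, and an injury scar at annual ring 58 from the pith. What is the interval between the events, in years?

58 − 14 = 44 annual rings lie between the two events.
That is 44 years at one annual ring per year.

44 years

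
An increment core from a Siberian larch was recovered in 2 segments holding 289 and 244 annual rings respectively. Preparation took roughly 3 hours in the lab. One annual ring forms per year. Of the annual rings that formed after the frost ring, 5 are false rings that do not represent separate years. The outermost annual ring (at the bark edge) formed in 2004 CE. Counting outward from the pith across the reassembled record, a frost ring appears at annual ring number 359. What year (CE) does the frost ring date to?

1835 CE

Total annual rings = 289 + 244 = 533.
The frost ring sits at annual ring 359 from the pith, so 533 − 359 = 174 annual rings formed after it.
Removing the 5 false annual rings leaves 174 − 5 = 169 true annual rings beyond the frost ring.
2004 − 169 = 1835 CE.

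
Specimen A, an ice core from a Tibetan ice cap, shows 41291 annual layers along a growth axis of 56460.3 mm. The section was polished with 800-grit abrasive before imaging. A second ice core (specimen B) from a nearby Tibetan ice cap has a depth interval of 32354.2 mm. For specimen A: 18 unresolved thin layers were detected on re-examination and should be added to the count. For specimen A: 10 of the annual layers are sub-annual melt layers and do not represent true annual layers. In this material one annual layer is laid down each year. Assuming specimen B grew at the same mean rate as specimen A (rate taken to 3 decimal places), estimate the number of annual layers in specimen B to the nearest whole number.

Specimen A: after corrections the count is 41291 − 10 + 18 = 41299 annual layers.
A: Mean rate = 56460.3 mm / 41299 years ≈ 1.367 mm/year.
Specimen B: 32354.2 mm / 1.367 mm per year = 23668.03 years ≈ 23668 annual layers.

23668 annual layers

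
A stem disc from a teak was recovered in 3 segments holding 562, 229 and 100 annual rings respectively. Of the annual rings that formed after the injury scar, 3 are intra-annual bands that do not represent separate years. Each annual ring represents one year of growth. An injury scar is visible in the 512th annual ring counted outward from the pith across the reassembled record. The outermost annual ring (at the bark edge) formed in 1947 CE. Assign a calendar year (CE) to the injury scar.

Total annual rings = 562 + 229 + 100 = 891.
Between annual ring 512 and the bark edge there are 891 − 512 = 379 annual rings.
Excluding 3 false annual rings: 379 − 3 = 376.
Counting back 376 years from 1947 CE places the injury scar in 1947 − 376 = 1571 CE.

1571 CE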